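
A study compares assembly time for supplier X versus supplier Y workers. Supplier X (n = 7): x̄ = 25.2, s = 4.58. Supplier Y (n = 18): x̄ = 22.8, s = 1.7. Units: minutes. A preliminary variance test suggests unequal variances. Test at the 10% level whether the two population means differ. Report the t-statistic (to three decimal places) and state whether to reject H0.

t = 1.351; fail to reject H0

Let group 1 = supplier X, group 2 = supplier Y. H0: μ_1 = μ_2; H1: μ_1 ≠ μ_2 (Welch's two-sample t-test, two-sided).
t = (x̄_1 − x̄_2)/√(s_1²/n_1 + s_2²/n_2) = (25.2 − 22.8)/√(4.58²/7 + 1.7²/18) = 1.351
Welch–Satterthwaite df ≈ 6.65
Two-sided p-value ≈ 0.2209
Since p ≈ 0.2209 > α = 0.1, fail to reject H0; the evidence is not statistically significant.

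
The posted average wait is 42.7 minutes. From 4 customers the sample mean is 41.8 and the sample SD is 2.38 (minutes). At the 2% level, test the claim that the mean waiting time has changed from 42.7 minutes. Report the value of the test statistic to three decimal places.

-0.756

H0: μ = 42.7; H1: μ ≠ 42.7 (one-sample t-test, two-sided).
t = (x̄ − μ₀)/(s/√n) = (41.8 − 42.7)/(2.38/√4) = -0.756
df = n − 1 = 3
Two-sided p-value ≈ 0.504
Since p ≈ 0.504 > α = 0.02, fail to reject H0; the data do not provide sufficient evidence against H0.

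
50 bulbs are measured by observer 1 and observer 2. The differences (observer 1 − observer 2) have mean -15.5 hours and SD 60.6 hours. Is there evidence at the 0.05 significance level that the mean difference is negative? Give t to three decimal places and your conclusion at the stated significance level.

H0: μ_d = 0; H1: μ_d < 0 (paired t-test on the differences, left-tailed).
t = d̄/(s_d/√n) = -15.5/(60.6/√50) = -1.809
df = n − 1 = 49
p-value = P(T ≤ -1.809) ≈ 0.0383
Since p ≈ 0.0383 < α = 0.05, reject H0; the evidence is statistically significant.

t = -1.809; reject H0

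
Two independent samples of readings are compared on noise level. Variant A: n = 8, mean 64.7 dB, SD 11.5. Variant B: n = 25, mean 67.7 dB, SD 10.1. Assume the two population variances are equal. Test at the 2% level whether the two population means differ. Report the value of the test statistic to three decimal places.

Let group 1 = variant A, group 2 = variant B. H0: μ_1 = μ_2; H1: μ_1 ≠ μ_2 (two-sample pooled-variance t-test, two-sided).
s_p² = [(8−1)·11.5² + (25−1)·10.1²]/(8+25−2) = 108.838
t = (64.7 − 67.7)/√[108.838·(1/8 + 1/25)] = -0.708
df = n₁ + n₂ − 2 = 31
Two-sided p-value ≈ 0.4843
Since p ≈ 0.4843 > α = 0.02, fail to reject H0; the evidence is not statistically significant.

-0.708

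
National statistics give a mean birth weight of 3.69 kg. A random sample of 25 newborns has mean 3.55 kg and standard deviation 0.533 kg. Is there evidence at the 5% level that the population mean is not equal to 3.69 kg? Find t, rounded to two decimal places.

H0: μ = 3.69; H1: μ ≠ 3.69 (one-sample t-test, two-sided).
t = (x̄ − μ₀)/(s/√n) = (3.55 − 3.69)/(0.533/√25) = -1.31
df = n − 1 = 24
Two-sided p-value ≈ 0.2015
Since p ≈ 0.2015 > α = 0.05, fail to reject H0; the evidence is not statistically significant.

-1.31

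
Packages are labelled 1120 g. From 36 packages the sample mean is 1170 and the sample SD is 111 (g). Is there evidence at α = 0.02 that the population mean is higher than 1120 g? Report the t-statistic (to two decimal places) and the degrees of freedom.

H0: μ = 1120; H1: μ > 1120 (one-sample t-test, right-tailed).
t = (x̄ − μ₀)/(s/√n) = (1170 − 1120)/(111/√36) = 2.70
df = n − 1 = 35
p-value = P(T ≥ 2.70) ≈ 0.005
Since p ≈ 0.005 < α = 0.02, reject H0; the evidence is statistically significant.

t = 2.70, df = 35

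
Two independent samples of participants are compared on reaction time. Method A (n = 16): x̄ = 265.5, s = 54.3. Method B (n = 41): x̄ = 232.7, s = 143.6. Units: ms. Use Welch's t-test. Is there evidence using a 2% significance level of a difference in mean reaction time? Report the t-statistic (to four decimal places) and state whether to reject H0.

t = 1.2512; fail to reject H0

Let group 1 = method A, group 2 = method B. H0: μ_1 = μ_2; H1: μ_1 ≠ μ_2 (Welch's two-sample t-test, two-sided).
t = (x̄_1 − x̄_2)/√(s_1²/n_1 + s_2²/n_2) = (265.5 − 232.7)/√(54.3²/16 + 143.6²/41) = 1.2512
Welch–Satterthwaite df ≈ 54.99
Two-sided p-value ≈ 0.2162
Since p ≈ 0.2162 > α = 0.02, fail to reject H0; the data do not provide sufficient evidence against H0.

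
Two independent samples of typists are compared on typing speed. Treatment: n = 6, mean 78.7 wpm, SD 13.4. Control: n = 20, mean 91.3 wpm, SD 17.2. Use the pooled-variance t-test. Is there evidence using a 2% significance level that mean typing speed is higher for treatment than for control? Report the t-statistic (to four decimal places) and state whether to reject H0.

Let group 1 = treatment, group 2 = control. H0: μ_1 = μ_2; H1: μ_1 > μ_2 (two-sample pooled-variance t-test, right-tailed).
s_p² = [(6−1)·13.4² + (20−1)·17.2²]/(6+20−2) = 271.615
t = (78.7 − 91.3)/√[271.615·(1/6 + 1/20)] = -1.6425
df = n₁ + n₂ − 2 = 24
p-value = P(T ≥ -1.6425) ≈ 0.943
Since p ≈ 0.943 > α = 0.02, fail to reject H0; the evidence is not statistically significant.

t = -1.6425; fail to reject H0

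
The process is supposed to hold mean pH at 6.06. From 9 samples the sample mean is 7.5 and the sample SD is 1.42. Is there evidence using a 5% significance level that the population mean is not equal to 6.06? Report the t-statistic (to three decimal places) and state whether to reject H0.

t = 3.042; reject H0

H0: μ = 6.06; H1: μ ≠ 6.06 (one-sample t-test, two-sided).
t = (x̄ − μ₀)/(s/√n) = (7.5 − 6.06)/(1.42/√9) = 3.042
df = n − 1 = 8
Two-sided p-value ≈ 0.016
Since p ≈ 0.016 < α = 0.05, reject H0; the evidence is statistically significant.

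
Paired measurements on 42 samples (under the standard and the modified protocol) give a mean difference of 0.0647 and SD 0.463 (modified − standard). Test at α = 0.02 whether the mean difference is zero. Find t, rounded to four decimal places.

H0: μ_d = 0; H1: μ_d ≠ 0 (paired t-test on the differences, two-sided).
t = d̄/(s_d/√n) = 0.0647/(0.463/√42) = 0.9056
df = n − 1 = 41
Two-sided p-value ≈ 0.370
Since p ≈ 0.370 > α = 0.02, fail to reject H0; the data do not provide sufficient evidence against H0.

0.9056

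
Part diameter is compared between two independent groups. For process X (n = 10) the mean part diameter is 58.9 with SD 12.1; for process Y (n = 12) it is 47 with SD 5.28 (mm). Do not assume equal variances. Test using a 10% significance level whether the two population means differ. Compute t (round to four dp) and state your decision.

t = 2.8892; reject H0

Let group 1 = process X, group 2 = process Y. H0: μ_1 = μ_2; H1: μ_1 ≠ μ_2 (Welch's two-sample t-test, two-sided).
t = (x̄_1 − x̄_2)/√(s_1²/n_1 + s_2²/n_2) = (58.9 − 47)/√(12.1²/10 + 5.28²/12) = 2.8892
Welch–Satterthwaite df ≈ 11.84
Two-sided p-value ≈ 0.014
Since p ≈ 0.014 < α = 0.1, reject H0; the evidence is statistically significant.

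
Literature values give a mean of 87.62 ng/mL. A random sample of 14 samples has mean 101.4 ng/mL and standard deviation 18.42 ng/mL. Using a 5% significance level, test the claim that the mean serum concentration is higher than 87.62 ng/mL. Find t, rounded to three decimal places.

H0: μ = 87.62; H1: μ > 87.62 (one-sample t-test, right-tailed).
t = (x̄ − μ₀)/(s/√n) = (101.4 − 87.62)/(18.42/√14) = 2.799
df = n − 1 = 13
p-value = P(T ≥ 2.799) ≈ 0.008
Since p ≈ 0.008 < α = 0.05, reject H0; the data support H1.

2.799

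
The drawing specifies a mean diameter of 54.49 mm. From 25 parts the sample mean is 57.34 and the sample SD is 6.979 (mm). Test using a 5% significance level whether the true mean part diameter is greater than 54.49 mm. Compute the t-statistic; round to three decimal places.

2.042

H0: μ = 54.49; H1: μ > 54.49 (one-sample t-test, right-tailed).
t = (x̄ − μ₀)/(s/√n) = (57.34 − 54.49)/(6.979/√25) = 2.042
df = n − 1 = 24
p-value = P(T ≥ 2.042) ≈ 0.0262
Since p ≈ 0.0262 < α = 0.05, reject H0; the evidence is statistically significant.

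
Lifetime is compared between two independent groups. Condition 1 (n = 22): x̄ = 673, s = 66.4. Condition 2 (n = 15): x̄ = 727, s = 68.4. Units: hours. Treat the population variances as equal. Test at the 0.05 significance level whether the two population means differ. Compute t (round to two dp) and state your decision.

t = -2.40; reject H0

Let group 1 = condition 1, group 2 = condition 2. H0: μ_1 = μ_2; H1: μ_1 ≠ μ_2 (two-sample pooled-variance t-test, two-sided).
s_p² = [(22−1)·66.4² + (15−1)·68.4²]/(22+15−2) = 4516.8
t = (673 − 727)/√[4516.8·(1/22 + 1/15)] = -2.40
df = n₁ + n₂ − 2 = 35
Two-sided p-value ≈ 0.022
Since p ≈ 0.022 < α = 0.05, reject H0; the evidence is statistically significant.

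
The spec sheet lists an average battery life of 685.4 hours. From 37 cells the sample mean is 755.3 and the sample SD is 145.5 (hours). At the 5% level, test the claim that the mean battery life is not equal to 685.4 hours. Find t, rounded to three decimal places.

2.922

H0: μ = 685.4; H1: μ ≠ 685.4 (one-sample t-test, two-sided).
t = (x̄ − μ₀)/(s/√n) = (755.3 − 685.4)/(145.5/√37) = 2.922
df = n − 1 = 36
Two-sided p-value ≈ 0.006
Since p ≈ 0.006 < α = 0.05, reject H0; the data support H1.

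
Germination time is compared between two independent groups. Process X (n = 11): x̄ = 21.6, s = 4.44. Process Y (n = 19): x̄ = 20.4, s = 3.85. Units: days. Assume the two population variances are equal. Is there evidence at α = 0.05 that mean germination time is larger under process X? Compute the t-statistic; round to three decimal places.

0.778

Let group 1 = process X, group 2 = process Y. H0: μ_1 = μ_2; H1: μ_1 > μ_2 (two-sample pooled-variance t-test, right-tailed).
s_p² = [(11−1)·4.44² + (19−1)·3.85²]/(11+19−2) = 16.5693
t = (21.6 − 20.4)/√[16.5693·(1/11 + 1/19)] = 0.778
df = n₁ + n₂ − 2 = 28
p-value = P(T ≥ 0.778) ≈ 0.222
Since p ≈ 0.222 > α = 0.05, fail to reject H0; the evidence is not statistically significant.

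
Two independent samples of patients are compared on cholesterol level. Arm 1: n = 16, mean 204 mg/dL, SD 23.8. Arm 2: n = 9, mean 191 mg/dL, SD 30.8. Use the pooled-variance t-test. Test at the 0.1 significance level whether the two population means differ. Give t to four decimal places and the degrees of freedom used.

Let group 1 = arm 1, group 2 = arm 2. H0: μ_1 = μ_2; H1: μ_1 ≠ μ_2 (two-sample pooled-variance t-test, two-sided).
s_p² = [(16−1)·23.8² + (9−1)·30.8²]/(16+9−2) = 699.379
t = (204 − 191)/√[699.379·(1/16 + 1/9)] = 1.1798
df = n₁ + n₂ − 2 = 23
Two-sided p-value ≈ 0.2501
Since p ≈ 0.2501 > α = 0.1, fail to reject H0; the evidence is not statistically significant.

t = 1.1798, df = 23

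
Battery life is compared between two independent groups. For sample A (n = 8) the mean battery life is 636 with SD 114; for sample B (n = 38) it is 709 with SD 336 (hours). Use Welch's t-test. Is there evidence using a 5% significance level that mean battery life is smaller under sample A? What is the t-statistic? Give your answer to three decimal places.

-1.077

Let group 1 = sample A, group 2 = sample B. H0: μ_1 = μ_2; H1: μ_1 < μ_2 (Welch's two-sample t-test, left-tailed).
t = (x̄_1 − x̄_2)/√(s_1²/n_1 + s_2²/n_2) = (636 − 709)/√(114²/8 + 336²/38) = -1.077
Welch–Satterthwaite df ≈ 34.31
p-value = P(T ≤ -1.077) ≈ 0.1445
Since p ≈ 0.1445 > α = 0.05, fail to reject H0; the data do not provide sufficient evidence against H0.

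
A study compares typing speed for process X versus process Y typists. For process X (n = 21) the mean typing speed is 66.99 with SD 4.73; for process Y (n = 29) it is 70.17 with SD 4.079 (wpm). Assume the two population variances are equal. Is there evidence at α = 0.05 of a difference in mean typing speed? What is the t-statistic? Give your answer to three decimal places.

Let group 1 = process X, group 2 = process Y. H0: μ_1 = μ_2; H1: μ_1 ≠ μ_2 (two-sample pooled-variance t-test, two-sided).
s_p² = [(21−1)·4.73² + (29−1)·4.079²]/(21+29−2) = 19.0277
t = (66.99 − 70.17)/√[19.0277·(1/21 + 1/29)] = -2.544
df = n₁ + n₂ − 2 = 48
Two-sided p-value ≈ 0.0142
Since p ≈ 0.0142 < α = 0.05, reject H0; the evidence is statistically significant.

-2.544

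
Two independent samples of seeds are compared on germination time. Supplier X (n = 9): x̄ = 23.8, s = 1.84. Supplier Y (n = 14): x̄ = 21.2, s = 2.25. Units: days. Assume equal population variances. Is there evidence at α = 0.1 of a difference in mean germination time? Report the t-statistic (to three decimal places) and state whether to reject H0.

Let group 1 = supplier X, group 2 = supplier Y. H0: μ_1 = μ_2; H1: μ_1 ≠ μ_2 (two-sample pooled-variance t-test, two-sided).
s_p² = [(9−1)·1.84² + (14−1)·2.25²]/(9+14−2) = 4.42368
t = (23.8 − 21.2)/√[4.42368·(1/9 + 1/14)] = 2.893
df = n₁ + n₂ − 2 = 21
Two-sided p-value ≈ 0.0087
Since p ≈ 0.0087 < α = 0.1, reject H0; the data support H1.

t = 2.893; reject H0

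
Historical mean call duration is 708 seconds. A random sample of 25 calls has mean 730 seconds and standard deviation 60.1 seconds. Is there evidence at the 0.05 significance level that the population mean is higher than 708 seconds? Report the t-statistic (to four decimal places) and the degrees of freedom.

H0: μ = 708; H1: μ > 708 (one-sample t-test, right-tailed).
t = (x̄ − μ₀)/(s/√n) = (730 − 708)/(60.1/√25) = 1.8303
df = n − 1 = 24
p-value = P(T ≥ 1.8303) ≈ 0.040
Since p ≈ 0.040 < α = 0.05, reject H0; the data support H1.

t = 1.8303, df = 24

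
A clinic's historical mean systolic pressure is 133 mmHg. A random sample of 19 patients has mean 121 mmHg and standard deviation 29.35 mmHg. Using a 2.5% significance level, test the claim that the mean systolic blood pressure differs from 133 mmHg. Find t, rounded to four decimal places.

-1.7822

H0: μ = 133; H1: μ ≠ 133 (one-sample t-test, two-sided).
t = (x̄ − μ₀)/(s/√n) = (121 − 133)/(29.35/√19) = -1.7822
df = n − 1 = 18
Two-sided p-value ≈ 0.0916
Since p ≈ 0.0916 > α = 0.025, fail to reject H0; the evidence is not statistically significant.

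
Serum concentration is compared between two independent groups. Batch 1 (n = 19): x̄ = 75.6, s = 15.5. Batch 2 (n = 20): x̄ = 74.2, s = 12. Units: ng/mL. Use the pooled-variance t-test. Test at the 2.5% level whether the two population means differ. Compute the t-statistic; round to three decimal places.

Let group 1 = batch 1, group 2 = batch 2. H0: μ_1 = μ_2; H1: μ_1 ≠ μ_2 (two-sample pooled-variance t-test, two-sided).
s_p² = [(19−1)·15.5² + (20−1)·12²]/(19+20−2) = 190.824
t = (75.6 − 74.2)/√[190.824·(1/19 + 1/20)] = 0.316
df = n₁ + n₂ − 2 = 37
Two-sided p-value ≈ 0.754
Since p ≈ 0.754 > α = 0.025, fail to reject H0; the data do not provide sufficient evidence against H0.

0.316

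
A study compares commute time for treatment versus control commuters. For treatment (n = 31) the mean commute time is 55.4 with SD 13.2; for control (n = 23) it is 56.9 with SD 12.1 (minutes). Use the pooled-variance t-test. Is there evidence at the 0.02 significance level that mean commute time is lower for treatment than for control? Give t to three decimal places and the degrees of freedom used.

t = -0.428, df = 52

Let group 1 = treatment, group 2 = control. H0: μ_1 = μ_2; H1: μ_1 < μ_2 (two-sample pooled-variance t-test, left-tailed).
s_p² = [(31−1)·13.2² + (23−1)·12.1²]/(31+23−2) = 162.466
t = (55.4 − 56.9)/√[162.466·(1/31 + 1/23)] = -0.428
df = n₁ + n₂ − 2 = 52
p-value = P(T ≤ -0.428) ≈ 0.335
Since p ≈ 0.335 > α = 0.02, fail to reject H0; the data do not provide sufficient evidence against H0.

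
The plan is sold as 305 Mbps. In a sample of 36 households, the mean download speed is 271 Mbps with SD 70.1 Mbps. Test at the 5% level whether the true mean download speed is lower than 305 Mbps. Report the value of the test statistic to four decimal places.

H0: μ = 305; H1: μ < 305 (one-sample t-test, left-tailed).
t = (x̄ − μ₀)/(s/√n) = (271 − 305)/(70.1/√36) = -2.9101
df = n − 1 = 35
p-value = P(T ≤ -2.9101) ≈ 0.003
Since p ≈ 0.003 < α = 0.05, reject H0; the data support H1.

-2.9101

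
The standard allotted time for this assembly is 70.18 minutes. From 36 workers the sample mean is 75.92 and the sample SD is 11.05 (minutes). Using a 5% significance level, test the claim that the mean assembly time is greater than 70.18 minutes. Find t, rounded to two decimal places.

3.12

H0: μ = 70.18; H1: μ > 70.18 (one-sample t-test, right-tailed).
t = (x̄ − μ₀)/(s/√n) = (75.92 − 70.18)/(11.05/√36) = 3.12
df = n − 1 = 35
p-value = P(T ≥ 3.12) ≈ 0.002
Since p ≈ 0.002 < α = 0.05, reject H0; the evidence is statistically significant.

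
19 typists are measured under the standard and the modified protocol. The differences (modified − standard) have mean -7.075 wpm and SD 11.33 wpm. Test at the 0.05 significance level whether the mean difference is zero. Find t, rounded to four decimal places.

H0: μ_d = 0; H1: μ_d ≠ 0 (paired t-test on the differences, two-sided).
t = d̄/(s_d/√n) = -7.075/(11.33/√19) = -2.7219
df = n − 1 = 18
Two-sided p-value ≈ 0.0140
Since p ≈ 0.0140 < α = 0.05, reject H0; the evidence is statistically significant.

-2.7219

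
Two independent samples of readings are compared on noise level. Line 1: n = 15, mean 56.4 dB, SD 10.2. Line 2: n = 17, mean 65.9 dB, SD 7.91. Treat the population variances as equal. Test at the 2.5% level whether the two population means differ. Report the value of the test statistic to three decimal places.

Let group 1 = line 1, group 2 = line 2. H0: μ_1 = μ_2; H1: μ_1 ≠ μ_2 (two-sample pooled-variance t-test, two-sided).
s_p² = [(15−1)·10.2² + (17−1)·7.91²]/(15+17−2) = 81.9217
t = (56.4 − 65.9)/√[81.9217·(1/15 + 1/17)] = -2.963
df = n₁ + n₂ − 2 = 30
Two-sided p-value ≈ 0.0059
Since p ≈ 0.0059 < α = 0.025, reject H0; the evidence is statistically significant.

-2.963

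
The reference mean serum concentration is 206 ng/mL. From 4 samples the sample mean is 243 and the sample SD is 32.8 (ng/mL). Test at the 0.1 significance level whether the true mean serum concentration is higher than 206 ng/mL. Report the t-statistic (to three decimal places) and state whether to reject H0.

H0: μ = 206; H1: μ > 206 (one-sample t-test, right-tailed).
t = (x̄ − μ₀)/(s/√n) = (243 − 206)/(32.8/√4) = 2.256
df = n − 1 = 3
p-value = P(T ≥ 2.256) ≈ 0.055
Since p ≈ 0.055 < α = 0.1, reject H0; the data support H1.

t = 2.256; reject H0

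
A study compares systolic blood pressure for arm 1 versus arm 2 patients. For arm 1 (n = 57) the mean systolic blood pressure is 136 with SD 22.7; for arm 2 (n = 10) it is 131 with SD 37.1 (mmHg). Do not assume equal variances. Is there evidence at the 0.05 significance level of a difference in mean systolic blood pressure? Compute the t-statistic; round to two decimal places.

Let group 1 = arm 1, group 2 = arm 2. H0: μ_1 = μ_2; H1: μ_1 ≠ μ_2 (Welch's two-sample t-test, two-sided).
t = (x̄_1 − x̄_2)/√(s_1²/n_1 + s_2²/n_2) = (136 − 131)/√(22.7²/57 + 37.1²/10) = 0.41
Welch–Satterthwaite df ≈ 10.21
Two-sided p-value ≈ 0.688
Since p ≈ 0.688 > α = 0.05, fail to reject H0; the data do not provide sufficient evidence against H0.

0.41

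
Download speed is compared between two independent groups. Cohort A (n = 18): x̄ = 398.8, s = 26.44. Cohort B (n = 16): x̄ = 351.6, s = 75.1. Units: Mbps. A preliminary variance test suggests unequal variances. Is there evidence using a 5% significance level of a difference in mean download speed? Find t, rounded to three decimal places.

Let group 1 = cohort A, group 2 = cohort B. H0: μ_1 = μ_2; H1: μ_1 ≠ μ_2 (Welch's two-sample t-test, two-sided).
t = (x̄_1 − x̄_2)/√(s_1²/n_1 + s_2²/n_2) = (398.8 − 351.6)/√(26.44²/18 + 75.1²/16) = 2.386
Welch–Satterthwaite df ≈ 18.29
Two-sided p-value ≈ 0.0280
Since p ≈ 0.0280 < α = 0.05, reject H0; the evidence is statistically significant.

2.386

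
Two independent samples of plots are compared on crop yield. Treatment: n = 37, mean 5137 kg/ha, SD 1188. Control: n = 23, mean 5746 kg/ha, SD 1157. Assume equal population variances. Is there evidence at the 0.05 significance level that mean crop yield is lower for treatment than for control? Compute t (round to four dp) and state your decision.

t = -1.9497; reject H0

Let group 1 = treatment, group 2 = control. H0: μ_1 = μ_2; H1: μ_1 < μ_2 (two-sample pooled-variance t-test, left-tailed).
s_p² = [(37−1)·1188² + (23−1)·1157²]/(37+23−2) = 1383770
t = (5137 − 5746)/√[1383770·(1/37 + 1/23)] = -1.9497
df = n₁ + n₂ − 2 = 58
p-value = P(T ≤ -1.9497) ≈ 0.028
Since p ≈ 0.028 < α = 0.05, reject H0; the data support H1.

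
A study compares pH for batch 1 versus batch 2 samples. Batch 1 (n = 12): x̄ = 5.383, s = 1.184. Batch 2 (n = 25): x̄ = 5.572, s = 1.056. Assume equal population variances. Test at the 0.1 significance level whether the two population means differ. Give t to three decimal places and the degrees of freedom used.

t = -0.490, df = 35

Let group 1 = batch 1, group 2 = batch 2. H0: μ_1 = μ_2; H1: μ_1 ≠ μ_2 (two-sample pooled-variance t-test, two-sided).
s_p² = [(12−1)·1.184² + (25−1)·1.056²]/(12+25−2) = 1.20525
t = (5.383 − 5.572)/√[1.20525·(1/12 + 1/25)] = -0.490
df = n₁ + n₂ − 2 = 35
Two-sided p-value ≈ 0.6270
Since p ≈ 0.6270 > α = 0.1, fail to reject H0; the evidence is not statistically significant.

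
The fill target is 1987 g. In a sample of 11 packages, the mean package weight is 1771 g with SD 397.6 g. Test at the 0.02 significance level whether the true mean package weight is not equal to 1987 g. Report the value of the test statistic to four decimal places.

H0: μ = 1987; H1: μ ≠ 1987 (one-sample t-test, two-sided).
t = (x̄ − μ₀)/(s/√n) = (1771 − 1987)/(397.6/√11) = -1.8018
df = n − 1 = 10
Two-sided p-value ≈ 0.1018
Since p ≈ 0.1018 > α = 0.02, fail to reject H0; the evidence is not statistically significant.

-1.8018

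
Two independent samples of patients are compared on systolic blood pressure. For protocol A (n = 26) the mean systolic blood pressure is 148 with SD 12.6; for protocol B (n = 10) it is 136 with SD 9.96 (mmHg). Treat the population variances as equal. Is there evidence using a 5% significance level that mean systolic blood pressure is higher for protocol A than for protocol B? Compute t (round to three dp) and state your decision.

Let group 1 = protocol A, group 2 = protocol B. H0: μ_1 = μ_2; H1: μ_1 > μ_2 (two-sample pooled-variance t-test, right-tailed).
s_p² = [(26−1)·12.6² + (10−1)·9.96²]/(26+10−2) = 142.995
t = (148 − 136)/√[142.995·(1/26 + 1/10)] = 2.697
df = n₁ + n₂ − 2 = 34
p-value = P(T ≥ 2.697) ≈ 0.005
Since p ≈ 0.005 < α = 0.05, reject H0; the data support H1.

t = 2.697; reject H0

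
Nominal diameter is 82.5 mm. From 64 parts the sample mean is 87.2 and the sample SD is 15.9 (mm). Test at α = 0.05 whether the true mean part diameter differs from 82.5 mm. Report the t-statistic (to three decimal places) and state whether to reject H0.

H0: μ = 82.5; H1: μ ≠ 82.5 (one-sample t-test, two-sided).
t = (x̄ − μ₀)/(s/√n) = (87.2 − 82.5)/(15.9/√64) = 2.365
df = n − 1 = 63
Two-sided p-value ≈ 0.0211
Since p ≈ 0.0211 < α = 0.05, reject H0; the data support H1.

t = 2.365; reject H0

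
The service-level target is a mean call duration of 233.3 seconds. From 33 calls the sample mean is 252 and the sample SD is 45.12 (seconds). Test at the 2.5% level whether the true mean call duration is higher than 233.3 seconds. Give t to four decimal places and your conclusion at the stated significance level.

t = 2.3808; reject H0

H0: μ = 233.3; H1: μ > 233.3 (one-sample t-test, right-tailed).
t = (x̄ − μ₀)/(s/√n) = (252 − 233.3)/(45.12/√33) = 2.3808
df = n − 1 = 32
p-value = P(T ≥ 2.3808) ≈ 0.0117
Since p ≈ 0.0117 < α = 0.025, reject H0; the evidence is statistically significant.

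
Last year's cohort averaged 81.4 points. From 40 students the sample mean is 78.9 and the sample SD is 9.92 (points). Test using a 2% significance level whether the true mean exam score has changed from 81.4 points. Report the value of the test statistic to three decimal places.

-1.594

H0: μ = 81.4; H1: μ ≠ 81.4 (one-sample t-test, two-sided).
t = (x̄ − μ₀)/(s/√n) = (78.9 − 81.4)/(9.92/√40) = -1.594
df = n − 1 = 39
Two-sided p-value ≈ 0.119
Since p ≈ 0.119 > α = 0.02, fail to reject H0; the data do not provide sufficient evidence against H0.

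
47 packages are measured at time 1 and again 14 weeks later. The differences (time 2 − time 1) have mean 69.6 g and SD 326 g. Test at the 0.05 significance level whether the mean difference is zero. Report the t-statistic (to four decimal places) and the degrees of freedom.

H0: μ_d = 0; H1: μ_d ≠ 0 (paired t-test on the differences, two-sided).
t = d̄/(s_d/√n) = 69.6/(326/√47) = 1.4637
df = n − 1 = 46
Two-sided p-value ≈ 0.150
Since p ≈ 0.150 > α = 0.05, fail to reject H0; the data do not provide sufficient evidence against H0.

t = 1.4637, df = 46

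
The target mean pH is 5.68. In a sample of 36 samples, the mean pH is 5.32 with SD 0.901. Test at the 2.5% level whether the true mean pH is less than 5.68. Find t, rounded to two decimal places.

H0: μ = 5.68; H1: μ < 5.68 (one-sample t-test, left-tailed).
t = (x̄ − μ₀)/(s/√n) = (5.32 − 5.68)/(0.901/√36) = -2.40
df = n − 1 = 35
p-value = P(T ≤ -2.40) ≈ 0.0110
Since p ≈ 0.0110 < α = 0.025, reject H0; the evidence is statistically significant.

-2.40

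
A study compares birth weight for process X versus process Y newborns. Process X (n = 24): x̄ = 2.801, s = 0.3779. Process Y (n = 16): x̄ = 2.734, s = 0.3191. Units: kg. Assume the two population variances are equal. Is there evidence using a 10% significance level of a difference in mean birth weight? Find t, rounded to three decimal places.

0.583

Let group 1 = process X, group 2 = process Y. H0: μ_1 = μ_2; H1: μ_1 ≠ μ_2 (two-sample pooled-variance t-test, two-sided).
s_p² = [(24−1)·0.3779² + (16−1)·0.3191²]/(24+16−2) = 0.126631
t = (2.801 − 2.734)/√[0.126631·(1/24 + 1/16)] = 0.583
df = n₁ + n₂ − 2 = 38
Two-sided p-value ≈ 0.5631
Since p ≈ 0.5631 > α = 0.1, fail to reject H0; the data do not provide sufficient evidence against H0.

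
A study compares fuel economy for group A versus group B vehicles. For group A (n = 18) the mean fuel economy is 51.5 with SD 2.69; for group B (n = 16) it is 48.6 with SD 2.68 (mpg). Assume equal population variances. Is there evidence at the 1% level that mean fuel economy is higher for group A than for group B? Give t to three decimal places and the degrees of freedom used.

Let group 1 = group A, group 2 = group B. H0: μ_1 = μ_2; H1: μ_1 > μ_2 (two-sample pooled-variance t-test, right-tailed).
s_p² = [(18−1)·2.69² + (16−1)·2.68²]/(18+16−2) = 7.21093
t = (51.5 − 48.6)/√[7.21093·(1/18 + 1/16)] = 3.143
df = n₁ + n₂ − 2 = 32
p-value = P(T ≥ 3.143) ≈ 0.002
Since p ≈ 0.002 < α = 0.01, reject H0; the data support H1.

t = 3.143, df = 32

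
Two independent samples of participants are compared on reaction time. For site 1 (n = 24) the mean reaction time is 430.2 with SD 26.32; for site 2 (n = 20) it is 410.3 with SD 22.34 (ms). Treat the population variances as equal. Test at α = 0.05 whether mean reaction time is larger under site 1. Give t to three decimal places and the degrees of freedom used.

t = 2.672, df = 42

Let group 1 = site 1, group 2 = site 2. H0: μ_1 = μ_2; H1: μ_1 > μ_2 (two-sample pooled-variance t-test, right-tailed).
s_p² = [(24−1)·26.32² + (20−1)·22.34²]/(24+20−2) = 605.131
t = (430.2 − 410.3)/√[605.131·(1/24 + 1/20)] = 2.672
df = n₁ + n₂ − 2 = 42
p-value = P(T ≥ 2.672) ≈ 0.005
Since p ≈ 0.005 < α = 0.05, reject H0; the data support H1.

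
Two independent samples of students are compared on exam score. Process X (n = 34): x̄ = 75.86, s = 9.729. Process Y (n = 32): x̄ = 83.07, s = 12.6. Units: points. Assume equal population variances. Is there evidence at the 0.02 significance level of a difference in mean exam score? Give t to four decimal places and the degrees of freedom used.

t = -2.6110, df = 64

Let group 1 = process X, group 2 = process Y. H0: μ_1 = μ_2; H1: μ_1 ≠ μ_2 (two-sample pooled-variance t-test, two-sided).
s_p² = [(34−1)·9.729² + (32−1)·12.6²]/(34+32−2) = 125.705
t = (75.86 − 83.07)/√[125.705·(1/34 + 1/32)] = -2.6110
df = n₁ + n₂ − 2 = 64
Two-sided p-value ≈ 0.0112
Since p ≈ 0.0112 < α = 0.02, reject H0; the evidence is statistically significant.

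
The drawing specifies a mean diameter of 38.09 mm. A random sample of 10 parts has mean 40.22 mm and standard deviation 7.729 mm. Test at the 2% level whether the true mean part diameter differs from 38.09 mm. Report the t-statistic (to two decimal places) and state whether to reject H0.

H0: μ = 38.09; H1: μ ≠ 38.09 (one-sample t-test, two-sided).
t = (x̄ − μ₀)/(s/√n) = (40.22 − 38.09)/(7.729/√10) = 0.87
df = n − 1 = 9
Two-sided p-value ≈ 0.4061
Since p ≈ 0.4061 > α = 0.02, fail to reject H0; the data do not provide sufficient evidence against H0.

t = 0.87; fail to reject H0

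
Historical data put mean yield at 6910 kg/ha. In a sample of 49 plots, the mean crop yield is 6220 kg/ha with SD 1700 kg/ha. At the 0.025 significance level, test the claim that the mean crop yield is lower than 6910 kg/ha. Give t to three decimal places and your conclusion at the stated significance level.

t = -2.841; reject H0

H0: μ = 6910; H1: μ < 6910 (one-sample t-test, left-tailed).
t = (x̄ − μ₀)/(s/√n) = (6220 − 6910)/(1700/√49) = -2.841
df = n − 1 = 48
p-value = P(T ≤ -2.841) ≈ 0.0033
Since p ≈ 0.0033 < α = 0.025, reject H0; the evidence is statistically significant.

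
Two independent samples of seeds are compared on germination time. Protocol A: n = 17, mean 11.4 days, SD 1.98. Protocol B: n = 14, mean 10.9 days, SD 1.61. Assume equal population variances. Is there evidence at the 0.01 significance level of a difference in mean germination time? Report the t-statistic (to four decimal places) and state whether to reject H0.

t = 0.7598; fail to reject H0

Let group 1 = protocol A, group 2 = protocol B. H0: μ_1 = μ_2; H1: μ_1 ≠ μ_2 (two-sample pooled-variance t-test, two-sided).
s_p² = [(17−1)·1.98² + (14−1)·1.61²]/(17+14−2) = 3.32496
t = (11.4 − 10.9)/√[3.32496·(1/17 + 1/14)] = 0.7598
df = n₁ + n₂ − 2 = 29
Two-sided p-value ≈ 0.454
Since p ≈ 0.454 > α = 0.01, fail to reject H0; the data do not provide sufficient evidence against H0.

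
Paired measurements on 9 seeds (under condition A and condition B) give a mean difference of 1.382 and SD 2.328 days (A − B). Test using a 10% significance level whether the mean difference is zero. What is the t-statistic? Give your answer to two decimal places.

H0: μ_d = 0; H1: μ_d ≠ 0 (paired t-test on the differences, two-sided).
t = d̄/(s_d/√n) = 1.382/(2.328/√9) = 1.78
df = n − 1 = 8
Two-sided p-value ≈ 0.113
Since p ≈ 0.113 > α = 0.1, fail to reject H0; the evidence is not statistically significant.

1.78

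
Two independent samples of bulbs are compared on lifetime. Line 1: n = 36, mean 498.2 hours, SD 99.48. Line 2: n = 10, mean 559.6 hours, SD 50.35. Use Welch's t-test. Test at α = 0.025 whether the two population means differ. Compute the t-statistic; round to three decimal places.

-2.671

Let group 1 = line 1, group 2 = line 2. H0: μ_1 = μ_2; H1: μ_1 ≠ μ_2 (Welch's two-sample t-test, two-sided).
t = (x̄_1 − x̄_2)/√(s_1²/n_1 + s_2²/n_2) = (498.2 − 559.6)/√(99.48²/36 + 50.35²/10) = -2.671
Welch–Satterthwaite df ≈ 30.02
Two-sided p-value ≈ 0.0121
Since p ≈ 0.0121 < α = 0.025, reject H0; the evidence is statistically significant.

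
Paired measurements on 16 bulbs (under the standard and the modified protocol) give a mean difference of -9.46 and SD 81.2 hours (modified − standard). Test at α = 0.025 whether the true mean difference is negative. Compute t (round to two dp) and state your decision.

t = -0.47; fail to reject H0

H0: μ_d = 0; H1: μ_d < 0 (paired t-test on the differences, left-tailed).
t = d̄/(s_d/√n) = -9.46/(81.2/√16) = -0.47
df = n − 1 = 15
p-value = P(T ≤ -0.47) ≈ 0.324
Since p ≈ 0.324 > α = 0.025, fail to reject H0; the evidence is not statistically significant.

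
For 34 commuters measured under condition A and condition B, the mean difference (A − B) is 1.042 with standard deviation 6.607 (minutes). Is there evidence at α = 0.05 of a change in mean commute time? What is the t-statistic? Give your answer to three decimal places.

0.920

H0: μ_d = 0; H1: μ_d ≠ 0 (paired t-test on the differences, two-sided).
t = d̄/(s_d/√n) = 1.042/(6.607/√34) = 0.920
df = n − 1 = 33
Two-sided p-value ≈ 0.3645
Since p ≈ 0.3645 > α = 0.05, fail to reject H0; the evidence is not statistically significant.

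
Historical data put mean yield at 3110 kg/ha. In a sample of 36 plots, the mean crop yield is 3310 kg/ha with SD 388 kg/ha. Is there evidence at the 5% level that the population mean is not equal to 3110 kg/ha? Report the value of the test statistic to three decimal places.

H0: μ = 3110; H1: μ ≠ 3110 (one-sample t-test, two-sided).
t = (x̄ − μ₀)/(s/√n) = (3310 − 3110)/(388/√36) = 3.093
df = n − 1 = 35
Two-sided p-value ≈ 0.004
Since p ≈ 0.004 < α = 0.05, reject H0; the evidence is statistically significant.

3.093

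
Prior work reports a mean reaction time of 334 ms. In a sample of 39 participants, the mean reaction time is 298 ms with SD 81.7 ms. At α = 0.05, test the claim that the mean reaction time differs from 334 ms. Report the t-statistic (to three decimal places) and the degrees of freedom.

H0: μ = 334; H1: μ ≠ 334 (one-sample t-test, two-sided).
t = (x̄ − μ₀)/(s/√n) = (298 − 334)/(81.7/√39) = -2.752
df = n − 1 = 38
Two-sided p-value ≈ 0.009
Since p ≈ 0.009 < α = 0.05, reject H0; the data support H1.

t = -2.752, df = 38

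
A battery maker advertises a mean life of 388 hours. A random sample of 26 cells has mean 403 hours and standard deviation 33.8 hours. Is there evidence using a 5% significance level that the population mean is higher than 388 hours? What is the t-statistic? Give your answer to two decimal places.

H0: μ = 388; H1: μ > 388 (one-sample t-test, right-tailed).
t = (x̄ − μ₀)/(s/√n) = (403 − 388)/(33.8/√26) = 2.26
df = n − 1 = 25
p-value = P(T ≥ 2.26) ≈ 0.016
Since p ≈ 0.016 < α = 0.05, reject H0; the evidence is statistically significant.

2.26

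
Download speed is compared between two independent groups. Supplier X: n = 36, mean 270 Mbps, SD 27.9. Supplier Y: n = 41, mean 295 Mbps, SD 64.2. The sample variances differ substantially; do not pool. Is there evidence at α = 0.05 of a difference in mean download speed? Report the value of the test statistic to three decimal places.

-2.262

Let group 1 = supplier X, group 2 = supplier Y. H0: μ_1 = μ_2; H1: μ_1 ≠ μ_2 (Welch's two-sample t-test, two-sided).
t = (x̄_1 − x̄_2)/√(s_1²/n_1 + s_2²/n_2) = (270 − 295)/√(27.9²/36 + 64.2²/41) = -2.262
Welch–Satterthwaite df ≈ 56.09
Two-sided p-value ≈ 0.0276
Since p ≈ 0.0276 < α = 0.05, reject H0; the evidence is statistically significant.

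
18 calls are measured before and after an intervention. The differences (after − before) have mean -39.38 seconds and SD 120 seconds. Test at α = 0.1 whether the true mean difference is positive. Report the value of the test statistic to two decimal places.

-1.39

H0: μ_d = 0; H1: μ_d > 0 (paired t-test on the differences, right-tailed).
t = d̄/(s_d/√n) = -39.38/(120/√18) = -1.39
df = n − 1 = 17
p-value = P(T ≥ -1.39) ≈ 0.909
Since p ≈ 0.909 > α = 0.1, fail to reject H0; the evidence is not statistically significant.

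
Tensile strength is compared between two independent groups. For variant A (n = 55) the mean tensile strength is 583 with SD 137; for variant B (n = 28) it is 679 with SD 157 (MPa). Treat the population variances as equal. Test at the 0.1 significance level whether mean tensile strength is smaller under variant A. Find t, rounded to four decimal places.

Let group 1 = variant A, group 2 = variant B. H0: μ_1 = μ_2; H1: μ_1 < μ_2 (two-sample pooled-variance t-test, left-tailed).
s_p² = [(55−1)·137² + (28−1)·157²]/(55+28−2) = 20729
t = (583 − 679)/√[20729·(1/55 + 1/28)] = -2.8721
df = n₁ + n₂ − 2 = 81
p-value = P(T ≤ -2.8721) ≈ 0.003
Since p ≈ 0.003 < α = 0.1, reject H0; the evidence is statistically significant.

-2.8721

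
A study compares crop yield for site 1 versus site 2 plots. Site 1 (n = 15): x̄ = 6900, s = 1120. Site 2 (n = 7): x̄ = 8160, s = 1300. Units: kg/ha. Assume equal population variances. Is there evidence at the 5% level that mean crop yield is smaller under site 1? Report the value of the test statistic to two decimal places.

-2.34

Let group 1 = site 1, group 2 = site 2. H0: μ_1 = μ_2; H1: μ_1 < μ_2 (two-sample pooled-variance t-test, left-tailed).
s_p² = [(15−1)·1120² + (7−1)·1300²]/(15+7−2) = 1385080
t = (6900 − 8160)/√[1385080·(1/15 + 1/7)] = -2.34
df = n₁ + n₂ − 2 = 20
p-value = P(T ≤ -2.34) ≈ 0.015
Since p ≈ 0.015 < α = 0.05, reject H0; the data support H1.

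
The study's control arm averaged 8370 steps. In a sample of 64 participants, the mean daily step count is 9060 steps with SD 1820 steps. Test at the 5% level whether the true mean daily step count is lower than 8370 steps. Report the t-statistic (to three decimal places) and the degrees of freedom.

t = 3.033, df = 63

H0: μ = 8370; H1: μ < 8370 (one-sample t-test, left-tailed).
t = (x̄ − μ₀)/(s/√n) = (9060 − 8370)/(1820/√64) = 3.033
df = n − 1 = 63
p-value = P(T ≤ 3.033) ≈ 0.9982
Since p ≈ 0.9982 > α = 0.05, fail to reject H0; the evidence is not statistically significant.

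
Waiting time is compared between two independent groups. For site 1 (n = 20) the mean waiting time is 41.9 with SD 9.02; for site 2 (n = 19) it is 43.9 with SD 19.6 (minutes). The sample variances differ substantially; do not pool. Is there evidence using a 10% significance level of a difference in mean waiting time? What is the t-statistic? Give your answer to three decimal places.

-0.406

Let group 1 = site 1, group 2 = site 2. H0: μ_1 = μ_2; H1: μ_1 ≠ μ_2 (Welch's two-sample t-test, two-sided).
t = (x̄_1 − x̄_2)/√(s_1²/n_1 + s_2²/n_2) = (41.9 − 43.9)/√(9.02²/20 + 19.6²/19) = -0.406
Welch–Satterthwaite df ≈ 25.01
Two-sided p-value ≈ 0.688
Since p ≈ 0.688 > α = 0.1, fail to reject H0; the evidence is not statistically significant.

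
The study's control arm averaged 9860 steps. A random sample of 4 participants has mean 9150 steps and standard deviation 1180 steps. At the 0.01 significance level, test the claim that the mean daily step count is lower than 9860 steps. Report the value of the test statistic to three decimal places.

H0: μ = 9860; H1: μ < 9860 (one-sample t-test, left-tailed).
t = (x̄ − μ₀)/(s/√n) = (9150 − 9860)/(1180/√4) = -1.203
df = n − 1 = 3
p-value = P(T ≤ -1.203) ≈ 0.158
Since p ≈ 0.158 > α = 0.01, fail to reject H0; the data do not provide sufficient evidence against H0.

-1.203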